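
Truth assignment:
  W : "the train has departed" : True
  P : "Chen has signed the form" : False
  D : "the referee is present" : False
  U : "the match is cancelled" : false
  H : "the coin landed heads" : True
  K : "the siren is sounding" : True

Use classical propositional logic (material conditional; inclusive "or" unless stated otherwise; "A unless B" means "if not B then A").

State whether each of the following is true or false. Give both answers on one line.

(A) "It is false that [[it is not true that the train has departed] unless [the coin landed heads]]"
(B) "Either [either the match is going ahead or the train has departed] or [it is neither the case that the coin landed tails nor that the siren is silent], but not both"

(A) False / (B) False

(A): This is not (not W or H).

not W = not True = False
not W or H = False or True = True
not (not W or H) = not True = False
Hence (A) is false.

(B): Formalization: (not U or W) xor (not H nor not K)

not U = not False = True
not U or W = True or True = True
not H = not True = False
not K = not True = False
not H nor not K = False nor False = True
(not U or W) xor (not H nor not K) = True xor True = False
Thus (B) is false.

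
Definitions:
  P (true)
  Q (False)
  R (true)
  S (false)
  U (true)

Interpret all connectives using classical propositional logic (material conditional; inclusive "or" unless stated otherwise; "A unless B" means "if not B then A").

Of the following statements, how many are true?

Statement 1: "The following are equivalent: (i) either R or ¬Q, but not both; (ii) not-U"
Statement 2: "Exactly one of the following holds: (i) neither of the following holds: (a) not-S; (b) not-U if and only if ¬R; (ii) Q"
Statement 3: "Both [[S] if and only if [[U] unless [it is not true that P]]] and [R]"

Statement 1: In symbols: (R ⊕ ¬Q) ↔ ¬U

¬Q = ¬F = T
R ⊕ ¬Q = T ⊕ T = F
¬U = ¬T = F
(R ⊕ ¬Q) ↔ ¬U = F ↔ F = T
Thus Statement 1 is true.

Statement 2: Parsed as (¬S ↓ (¬U ↔ ¬R)) ⊕ Q

¬S = ¬F = T
¬U = ¬T = F
¬R = ¬T = F
¬U ↔ ¬R = F ↔ F = T
¬S ↓ (¬U ↔ ¬R) = T ↓ T = F
(¬S ↓ (¬U ↔ ¬R)) ⊕ Q = F ⊕ F = F
So Statement 2 is false.

Statement 3: Parsed as (S ↔ (U ∨ ¬P)) ∧ R

¬P = ¬T = F
U ∨ ¬P = T ∨ F = T
S ↔ (U ∨ ¬P) = F ↔ T = F
(S ↔ (U ∨ ¬P)) ∧ R = F ∧ T = F
Hence Statement 3 is false.

Count: 1.

1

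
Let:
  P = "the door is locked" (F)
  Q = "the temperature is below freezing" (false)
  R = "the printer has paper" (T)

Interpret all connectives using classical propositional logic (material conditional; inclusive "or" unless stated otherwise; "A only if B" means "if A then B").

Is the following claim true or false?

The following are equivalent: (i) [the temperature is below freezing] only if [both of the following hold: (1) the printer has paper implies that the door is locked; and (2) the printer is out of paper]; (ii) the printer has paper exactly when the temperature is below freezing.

false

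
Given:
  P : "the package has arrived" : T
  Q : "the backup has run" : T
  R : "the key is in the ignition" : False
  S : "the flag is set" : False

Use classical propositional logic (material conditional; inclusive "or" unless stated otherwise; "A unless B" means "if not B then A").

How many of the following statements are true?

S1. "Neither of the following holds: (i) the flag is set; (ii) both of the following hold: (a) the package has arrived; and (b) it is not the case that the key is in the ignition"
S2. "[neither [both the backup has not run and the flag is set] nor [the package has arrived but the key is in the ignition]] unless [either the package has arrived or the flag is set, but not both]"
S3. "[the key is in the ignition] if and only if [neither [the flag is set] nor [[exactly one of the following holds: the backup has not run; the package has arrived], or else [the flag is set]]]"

2

S1: This is S nor (P and not R).

not R = not False = True
P and not R = True and True = True
S nor (P and not R) = False nor True = False
So S1 is false.

S2: This is ((not Q and S) nor (P and R)) or (P xor S).

not Q = not True = False
not Q and S = False and False = False
P and R = True and False = False
(not Q and S) nor (P and R) = False nor False = True
P xor S = True xor False = True
((not Q and S) nor (P and R)) or (P xor S) = True or True = True
Thus S2 is true.

S3: In symbols: R iff (S nor ((not Q xor P) or S))

not Q = not True = False
not Q xor P = False xor True = True
(not Q xor P) or S = True or False = True
S nor ((not Q xor P) or S) = False nor True = False
R iff (S nor ((not Q xor P) or S)) = False iff False = True
So S3 is true.

True statements: 2 (S2, S3).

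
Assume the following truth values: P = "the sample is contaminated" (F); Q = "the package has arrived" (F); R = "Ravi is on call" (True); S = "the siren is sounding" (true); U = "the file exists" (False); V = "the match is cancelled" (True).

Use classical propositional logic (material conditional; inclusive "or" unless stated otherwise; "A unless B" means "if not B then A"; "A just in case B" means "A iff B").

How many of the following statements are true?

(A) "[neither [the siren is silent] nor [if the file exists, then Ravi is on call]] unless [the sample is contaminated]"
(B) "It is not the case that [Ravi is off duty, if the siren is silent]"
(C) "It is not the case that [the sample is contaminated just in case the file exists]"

0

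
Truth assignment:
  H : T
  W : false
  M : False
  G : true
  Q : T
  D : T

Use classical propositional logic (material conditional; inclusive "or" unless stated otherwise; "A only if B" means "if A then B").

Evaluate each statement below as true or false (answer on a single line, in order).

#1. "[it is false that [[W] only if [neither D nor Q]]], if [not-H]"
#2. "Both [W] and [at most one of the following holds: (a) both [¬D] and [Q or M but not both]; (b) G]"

#1: Parsed as not H -> not (W -> (D nor Q))

not H = not True = False
D nor Q = True nor True = False
W -> (D nor Q) = False -> False = True
not (W -> (D nor Q)) = not True = False
not H -> not (W -> (D nor Q)) = False -> False = True
Hence #1 is true.

#2: Parsed as W and ((not D and (Q xor M)) nand G)

not D = not True = False
Q xor M = True xor False = True
not D and (Q xor M) = False and True = False
(not D and (Q xor M)) nand G = False nand True = True
W and ((not D and (Q xor M)) nand G) = False and True = False
So #2 is false.

#1 T, #2 F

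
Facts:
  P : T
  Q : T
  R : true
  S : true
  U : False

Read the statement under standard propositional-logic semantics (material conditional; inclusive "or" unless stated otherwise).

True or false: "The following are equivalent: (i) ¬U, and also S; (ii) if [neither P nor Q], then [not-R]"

True

Values: U=False, S=True, P=True, Q=True, R=True.
Formalization: (not U and S) iff ((P nor Q) -> not R)

not U = not False = True
not U and S = True and True = True
P nor Q = True nor True = False
not R = not True = False
(P nor Q) -> not R = False -> False = True
(not U and S) iff ((P nor Q) -> not R) = True iff True = True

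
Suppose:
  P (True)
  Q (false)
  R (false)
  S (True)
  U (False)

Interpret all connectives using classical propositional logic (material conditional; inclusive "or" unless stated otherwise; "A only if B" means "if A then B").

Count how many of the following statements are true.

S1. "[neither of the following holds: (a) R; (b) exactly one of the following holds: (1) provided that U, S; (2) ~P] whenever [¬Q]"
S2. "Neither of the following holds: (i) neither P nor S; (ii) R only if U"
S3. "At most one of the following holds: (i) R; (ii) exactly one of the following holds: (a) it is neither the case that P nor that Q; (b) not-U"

1

S1: In symbols: not Q -> (R nor ((U -> S) xor not P))

not Q = not False = True
U -> S = False -> True = True
not P = not True = False
(U -> S) xor not P = True xor False = True
R nor ((U -> S) xor not P) = False nor True = False
not Q -> (R nor ((U -> S) xor not P)) = True -> False = False
Hence S1 is false.

S2: In symbols: (P nor S) nor (R -> U)

P nor S = True nor True = False
R -> U = False -> False = True
(P nor S) nor (R -> U) = False nor True = False
So S2 is false.

S3: This is R nand ((P nor Q) xor not U).

P nor Q = True nor False = False
not U = not False = True
(P nor Q) xor not U = False xor True = True
R nand ((P nor Q) xor not U) = False nand True = True
Thus S3 is true.

True statements: 1.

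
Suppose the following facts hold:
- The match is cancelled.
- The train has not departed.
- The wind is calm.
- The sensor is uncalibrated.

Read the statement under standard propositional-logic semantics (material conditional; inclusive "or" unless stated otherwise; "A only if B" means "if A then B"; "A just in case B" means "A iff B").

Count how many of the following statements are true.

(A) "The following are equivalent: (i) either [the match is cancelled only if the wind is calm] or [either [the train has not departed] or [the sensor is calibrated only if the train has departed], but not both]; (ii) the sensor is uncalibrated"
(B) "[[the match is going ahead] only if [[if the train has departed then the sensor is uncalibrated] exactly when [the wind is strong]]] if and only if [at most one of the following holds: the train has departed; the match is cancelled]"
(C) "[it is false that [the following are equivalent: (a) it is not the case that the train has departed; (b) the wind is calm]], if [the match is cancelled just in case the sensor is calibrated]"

3

Let P = "the match is cancelled" (T), R = "the wind is strong" (F), Q = "the train has departed" (F), S = "the sensor is calibrated" (F).

(A): Formalization: ((P -> ~R) | (~Q xor (S -> Q))) <-> ~S

~R = ~F = T
P -> ~R = T -> T = T
~Q = ~F = T
S -> Q = F -> F = T
~Q xor (S -> Q) = T xor T = F
(P -> ~R) | (~Q xor (S -> Q)) = T | F = T
~S = ~F = T
((P -> ~R) | (~Q xor (S -> Q))) <-> ~S = T <-> T = T
So (A) is true.

(B): Formalization: (~P -> ((Q -> ~S) <-> R)) <-> (Q nand P)

~P = ~T = F
~S = ~F = T
Q -> ~S = F -> T = T
(Q -> ~S) <-> R = T <-> F = F
~P -> ((Q -> ~S) <-> R) = F -> F = T
Q nand P = F nand T = T
(~P -> ((Q -> ~S) <-> R)) <-> (Q nand P) = T <-> T = T
Thus (B) is true.

(C): Formalization: (P <-> S) -> ~(~Q <-> ~R)

P <-> S = T <-> F = F
~Q = ~F = T
~R = ~F = T
~Q <-> ~R = T <-> T = T
~(~Q <-> ~R) = ~T = F
(P <-> S) -> ~(~Q <-> ~R) = F -> F = T
Thus (C) is true.

Count: 3.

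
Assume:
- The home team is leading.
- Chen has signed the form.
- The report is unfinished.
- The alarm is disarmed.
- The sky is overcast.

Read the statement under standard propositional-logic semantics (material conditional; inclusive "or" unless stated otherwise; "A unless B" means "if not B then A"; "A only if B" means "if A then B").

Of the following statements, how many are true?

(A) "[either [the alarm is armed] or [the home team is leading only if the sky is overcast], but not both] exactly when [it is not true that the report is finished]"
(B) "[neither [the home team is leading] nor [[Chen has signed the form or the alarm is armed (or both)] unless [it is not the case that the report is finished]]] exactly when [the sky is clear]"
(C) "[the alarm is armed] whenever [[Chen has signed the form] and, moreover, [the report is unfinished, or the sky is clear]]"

Let S = "the alarm is armed" (False), P = "the home team is leading" (True), U = "the sky is overcast" (True), R = "the report is finished" (False), Q = "Chen has signed the form" (True).

(A): This is (S xor (P -> U)) iff not R.

P -> U = True -> True = True
S xor (P -> U) = False xor True = True
not R = not False = True
(S xor (P -> U)) iff not R = True iff True = True
Thus (A) is true.

(B): Parsed as (P nor ((Q or S) or not R)) iff not U

Q or S = True or False = True
not R = not False = True
(Q or S) or not R = True or True = True
P nor ((Q or S) or not R) = True nor True = False
not U = not True = False
(P nor ((Q or S) or not R)) iff not U = False iff False = True
Hence (B) is true.

(C): This is (Q and (not R or not U)) -> S.

not R = not False = True
not U = not True = False
not R or not U = True or False = True
Q and (not R or not U) = True and True = True
(Q and (not R or not U)) -> S = True -> False = False
Hence (C) is false.

True statements: 2 ((A), (B)).

2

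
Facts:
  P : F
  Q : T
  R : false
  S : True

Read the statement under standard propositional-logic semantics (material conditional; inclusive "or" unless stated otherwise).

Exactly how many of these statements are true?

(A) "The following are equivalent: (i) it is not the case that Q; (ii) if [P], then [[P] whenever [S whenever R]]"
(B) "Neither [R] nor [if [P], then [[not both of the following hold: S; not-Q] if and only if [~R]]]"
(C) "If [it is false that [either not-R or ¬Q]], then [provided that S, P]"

1

(A): In symbols: ~Q <-> (P -> ((R -> S) -> P))

~Q = ~T = F
R -> S = F -> T = T
(R -> S) -> P = T -> F = F
P -> ((R -> S) -> P) = F -> F = T
~Q <-> (P -> ((R -> S) -> P)) = F <-> T = F
Thus (A) is false.

(B): This is R nor (P -> ((S nand ~Q) <-> ~R)).

~Q = ~T = F
S nand ~Q = T nand F = T
~R = ~F = T
(S nand ~Q) <-> ~R = T <-> T = T
P -> ((S nand ~Q) <-> ~R) = F -> T = T
R nor (P -> ((S nand ~Q) <-> ~R)) = F nor T = F
Hence (B) is false.

(C): Formalization: ~(~R | ~Q) -> (S -> P)

~R = ~F = T
~Q = ~T = F
~R | ~Q = T | F = T
~(~R | ~Q) = ~T = F
S -> P = T -> F = F
~(~R | ~Q) -> (S -> P) = F -> F = T
So (C) is true.

True statements: 1.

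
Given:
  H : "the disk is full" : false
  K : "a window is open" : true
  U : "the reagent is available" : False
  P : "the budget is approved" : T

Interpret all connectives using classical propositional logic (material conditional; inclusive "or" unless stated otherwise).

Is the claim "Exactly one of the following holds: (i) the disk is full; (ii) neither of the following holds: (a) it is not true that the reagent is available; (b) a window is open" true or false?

False

Parsed as H ⊕ (¬U ↓ K)

¬U = ¬F = T
¬U ↓ K = T ↓ T = F
H ⊕ (¬U ↓ K) = F ⊕ F = F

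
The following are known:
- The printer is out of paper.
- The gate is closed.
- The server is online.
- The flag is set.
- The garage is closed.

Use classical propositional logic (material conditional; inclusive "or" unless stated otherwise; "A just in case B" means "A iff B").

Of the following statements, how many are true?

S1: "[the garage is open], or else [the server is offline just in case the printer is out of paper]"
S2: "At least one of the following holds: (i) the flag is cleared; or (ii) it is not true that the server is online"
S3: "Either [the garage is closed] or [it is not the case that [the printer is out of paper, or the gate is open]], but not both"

Let U = "the garage is closed" (T), R = "the server is online" (T), P = "the printer has paper" (F), S = "the flag is set" (T), Q = "the gate is open" (F).

S1: Parsed as ¬U ∨ (¬R ↔ ¬P)

¬U = ¬T = F
¬R = ¬T = F
¬P = ¬F = T
¬R ↔ ¬P = F ↔ T = F
¬U ∨ (¬R ↔ ¬P) = F ∨ F = F
Hence S1 is false.

S2: This is ¬S ∨ ¬R.

¬S = ¬T = F
¬R = ¬T = F
¬S ∨ ¬R = F ∨ F = F
Thus S2 is false.

S3: Formalization: U ⊕ ¬(¬P ∨ Q)

¬P = ¬F = T
¬P ∨ Q = T ∨ F = T
¬(¬P ∨ Q) = ¬T = F
U ⊕ ¬(¬P ∨ Q) = T ⊕ F = T
Hence S3 is true.

True statements: 1 (S3).

1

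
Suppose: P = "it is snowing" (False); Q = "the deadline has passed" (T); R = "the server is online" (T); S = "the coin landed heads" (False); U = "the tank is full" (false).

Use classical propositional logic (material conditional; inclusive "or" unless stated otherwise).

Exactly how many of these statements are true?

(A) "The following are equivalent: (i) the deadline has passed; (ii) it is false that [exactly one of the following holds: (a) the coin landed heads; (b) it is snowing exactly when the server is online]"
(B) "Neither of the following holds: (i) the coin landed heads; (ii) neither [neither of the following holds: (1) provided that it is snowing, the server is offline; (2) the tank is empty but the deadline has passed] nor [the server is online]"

(A): In symbols: Q iff not (S xor (P iff R))

P iff R = False iff True = False
S xor (P iff R) = False xor False = False
not (S xor (P iff R)) = not False = True
Q iff not (S xor (P iff R)) = True iff True = True
So (A) is true.

(B): Formalization: S nor (((P -> not R) nor (not U and Q)) nor R)

not R = not True = False
P -> not R = False -> False = True
not U = not False = True
not U and Q = True and True = True
(P -> not R) nor (not U and Q) = True nor True = False
((P -> not R) nor (not U and Q)) nor R = False nor True = False
S nor (((P -> not R) nor (not U and Q)) nor R) = False nor False = True
Hence (B) is true.

2 of the 2 statements are true ((A), (B)).

2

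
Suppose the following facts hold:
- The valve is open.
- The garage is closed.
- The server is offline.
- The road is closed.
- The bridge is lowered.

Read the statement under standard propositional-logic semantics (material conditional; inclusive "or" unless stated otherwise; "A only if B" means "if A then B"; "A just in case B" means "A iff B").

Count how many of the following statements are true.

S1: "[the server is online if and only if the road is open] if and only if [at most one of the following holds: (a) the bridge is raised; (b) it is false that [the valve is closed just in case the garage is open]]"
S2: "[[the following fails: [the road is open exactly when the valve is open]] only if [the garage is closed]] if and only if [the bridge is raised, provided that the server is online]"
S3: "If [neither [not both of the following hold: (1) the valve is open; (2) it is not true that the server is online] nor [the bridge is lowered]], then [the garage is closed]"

Let R = "the server is online" (False), S = "the road is closed" (True), U = "the bridge is raised" (False), P = "the valve is open" (True), Q = "the garage is closed" (True).

S1: Formalization: (R iff not S) iff (U nand not (not P iff not Q))

not S = not True = False
R iff not S = False iff False = True
not P = not True = False
not Q = not True = False
not P iff not Q = False iff False = True
not (not P iff not Q) = not True = False
U nand not (not P iff not Q) = False nand False = True
(R iff not S) iff (U nand not (not P iff not Q)) = True iff True = True
Hence S1 is true.

S2: This is (not (not S iff P) -> Q) iff (R -> U).

not S = not True = False
not S iff P = False iff True = False
not (not S iff P) = not False = True
not (not S iff P) -> Q = True -> True = True
R -> U = False -> False = True
(not (not S iff P) -> Q) iff (R -> U) = True iff True = True
Thus S2 is true.

S3: Parsed as ((P nand not R) nor not U) -> Q

not R = not False = True
P nand not R = True nand True = False
not U = not False = True
(P nand not R) nor not U = False nor True = False
((P nand not R) nor not U) -> Q = False -> True = True
Thus S3 is true.

Count: 3.

3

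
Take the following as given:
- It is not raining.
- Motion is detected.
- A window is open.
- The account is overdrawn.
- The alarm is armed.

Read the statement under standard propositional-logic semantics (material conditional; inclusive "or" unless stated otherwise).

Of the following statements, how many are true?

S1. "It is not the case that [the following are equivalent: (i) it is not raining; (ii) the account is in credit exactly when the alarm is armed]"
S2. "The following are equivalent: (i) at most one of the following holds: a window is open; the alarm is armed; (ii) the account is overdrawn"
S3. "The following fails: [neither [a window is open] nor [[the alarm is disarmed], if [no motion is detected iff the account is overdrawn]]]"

2

Let H = "it is raining" (F), R = "the account is overdrawn" (T), S = "the alarm is armed" (T), N = "a window is open" (T), W = "motion is detected" (T).

S1: Formalization: ¬(¬H ↔ (¬R ↔ S))

¬H = ¬F = T
¬R = ¬T = F
¬R ↔ S = F ↔ T = F
¬H ↔ (¬R ↔ S) = T ↔ F = F
¬(¬H ↔ (¬R ↔ S)) = ¬F = T
So S1 is true.

S2: This is (N ↑ S) ↔ R.

N ↑ S = T ↑ T = F
(N ↑ S) ↔ R = F ↔ T = F
Hence S2 is false.

S3: This is ¬(N ↓ ((¬W ↔ R) → ¬S)).

¬W = ¬T = F
¬W ↔ R = F ↔ T = F
¬S = ¬T = F
(¬W ↔ R) → ¬S = F → F = T
N ↓ ((¬W ↔ R) → ¬S) = T ↓ T = F
¬(N ↓ ((¬W ↔ R) → ¬S)) = ¬F = T
So S3 is true.

2 of the 3 statements are true.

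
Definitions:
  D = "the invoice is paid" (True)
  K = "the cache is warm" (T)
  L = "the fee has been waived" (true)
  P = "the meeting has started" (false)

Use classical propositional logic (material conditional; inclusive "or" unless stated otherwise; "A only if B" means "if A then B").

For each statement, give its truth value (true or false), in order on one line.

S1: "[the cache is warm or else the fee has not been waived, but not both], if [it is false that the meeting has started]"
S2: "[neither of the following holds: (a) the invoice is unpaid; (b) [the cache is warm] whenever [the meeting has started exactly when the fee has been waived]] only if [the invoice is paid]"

S1: In symbols: not P -> (K xor not L)

not P = not False = True
not L = not True = False
K xor not L = True xor False = True
not P -> (K xor not L) = True -> True = True
So S1 is true.

S2: This is (not D nor ((P iff L) -> K)) -> D.

not D = not True = False
P iff L = False iff True = False
(P iff L) -> K = False -> True = True
not D nor ((P iff L) -> K) = False nor True = False
(not D nor ((P iff L) -> K)) -> D = False -> True = True
Thus S2 is true.

S1 True; S2 True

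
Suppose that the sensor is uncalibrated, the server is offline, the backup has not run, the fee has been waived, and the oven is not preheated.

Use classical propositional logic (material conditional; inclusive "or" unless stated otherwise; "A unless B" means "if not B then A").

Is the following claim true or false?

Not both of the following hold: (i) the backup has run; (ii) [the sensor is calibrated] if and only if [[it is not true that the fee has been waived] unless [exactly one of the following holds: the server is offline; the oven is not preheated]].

True.

Let G = "the backup has run" (F), V = "the sensor is calibrated" (F), U = "the fee has been waived" (T), Q = "the server is online" (F), M = "the oven is preheated" (F).
Formalization: G nand (V <-> (~U | (~Q xor ~M)))

~U = ~T = F
~Q = ~F = T
~M = ~F = T
~Q xor ~M = T xor T = F
~U | (~Q xor ~M) = F | F = F
V <-> (~U | (~Q xor ~M)) = F <-> F = T
G nand (V <-> (~U | (~Q xor ~M))) = F nand T = T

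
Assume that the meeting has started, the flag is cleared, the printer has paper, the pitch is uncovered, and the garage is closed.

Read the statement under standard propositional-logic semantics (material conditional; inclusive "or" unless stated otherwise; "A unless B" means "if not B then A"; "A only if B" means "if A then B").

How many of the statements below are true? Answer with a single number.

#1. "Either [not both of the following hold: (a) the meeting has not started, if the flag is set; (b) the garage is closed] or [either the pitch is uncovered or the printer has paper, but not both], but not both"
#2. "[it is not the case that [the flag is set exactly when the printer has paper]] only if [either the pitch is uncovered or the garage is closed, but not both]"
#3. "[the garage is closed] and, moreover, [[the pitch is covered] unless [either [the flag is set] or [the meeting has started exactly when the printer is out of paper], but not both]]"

Let Q = "the flag is set" (F), P = "the meeting has started" (T), U = "the garage is closed" (T), S = "the pitch is covered" (F), R = "the printer has paper" (T).

#1: Parsed as ((Q -> ~P) nand U) xor (~S xor R)

~P = ~T = F
Q -> ~P = F -> F = T
(Q -> ~P) nand U = T nand T = F
~S = ~F = T
~S xor R = T xor T = F
((Q -> ~P) nand U) xor (~S xor R) = F xor F = F
Thus #1 is false.

#2: Formalization: ~(Q <-> R) -> (~S xor U)

Q <-> R = F <-> T = F
~(Q <-> R) = ~F = T
~S = ~F = T
~S xor U = T xor T = F
~(Q <-> R) -> (~S xor U) = T -> F = F
So #2 is false.

#3: Formalization: U & (S | (Q xor (P <-> ~R)))

~R = ~T = F
P <-> ~R = T <-> F = F
Q xor (P <-> ~R) = F xor F = F
S | (Q xor (P <-> ~R)) = F | F = F
U & (S | (Q xor (P <-> ~R))) = T & F = F
So #3 is false.

0 of the 3 statements are true (none).

0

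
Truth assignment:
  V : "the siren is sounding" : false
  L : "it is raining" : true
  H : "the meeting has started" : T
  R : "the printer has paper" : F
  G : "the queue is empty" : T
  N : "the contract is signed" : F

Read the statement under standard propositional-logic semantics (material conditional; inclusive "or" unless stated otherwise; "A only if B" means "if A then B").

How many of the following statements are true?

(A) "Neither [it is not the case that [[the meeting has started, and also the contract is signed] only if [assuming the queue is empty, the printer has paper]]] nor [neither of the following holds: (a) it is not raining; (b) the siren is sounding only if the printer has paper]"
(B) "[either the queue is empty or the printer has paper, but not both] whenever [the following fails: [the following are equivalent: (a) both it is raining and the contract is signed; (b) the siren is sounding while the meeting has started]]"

(A): In symbols: ¬((H ∧ N) → (G → R)) ↓ (¬L ↓ (V → R))

H ∧ N = T ∧ F = F
G → R = T → F = F
(H ∧ N) → (G → R) = F → F = T
¬((H ∧ N) → (G → R)) = ¬T = F
¬L = ¬T = F
V → R = F → F = T
¬L ↓ (V → R) = F ↓ T = F
¬((H ∧ N) → (G → R)) ↓ (¬L ↓ (V → R)) = F ↓ F = T
Thus (A) is true.

(B): In symbols: ¬((L ∧ N) ↔ (V ∧ H)) → (G ⊕ R)

L ∧ N = T ∧ F = F
V ∧ H = F ∧ T = F
(L ∧ N) ↔ (V ∧ H) = F ↔ F = T
¬((L ∧ N) ↔ (V ∧ H)) = ¬T = F
G ⊕ R = T ⊕ F = T
¬((L ∧ N) ↔ (V ∧ H)) → (G ⊕ R) = F → T = T
So (B) is true.

True statements: 2 ((A), (B)).

2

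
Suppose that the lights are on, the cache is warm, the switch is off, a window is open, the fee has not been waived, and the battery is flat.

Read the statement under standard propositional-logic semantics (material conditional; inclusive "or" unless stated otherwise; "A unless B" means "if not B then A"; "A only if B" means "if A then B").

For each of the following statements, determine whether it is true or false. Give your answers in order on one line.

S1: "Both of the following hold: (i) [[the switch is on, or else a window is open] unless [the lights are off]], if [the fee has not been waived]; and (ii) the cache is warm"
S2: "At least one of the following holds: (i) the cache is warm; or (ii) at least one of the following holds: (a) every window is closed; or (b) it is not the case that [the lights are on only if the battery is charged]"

Let V = "the fee has been waived" (F), H = "the switch is on" (F), M = "a window is open" (T), K = "the lights are on" (T), D = "the cache is warm" (T), Q = "the battery is charged" (F).

S1: Parsed as (~V -> ((H | M) | ~K)) & D

~V = ~F = T
H | M = F | T = T
~K = ~T = F
(H | M) | ~K = T | F = T
~V -> ((H | M) | ~K) = T -> T = T
(~V -> ((H | M) | ~K)) & D = T & T = T
Thus S1 is true.

S2: In symbols: D | (~M | ~(K -> Q))

~M = ~T = F
K -> Q = T -> F = F
~(K -> Q) = ~F = T
~M | ~(K -> Q) = F | T = T
D | (~M | ~(K -> Q)) = T | T = T
Hence S2 is true.

S1 True / S2 True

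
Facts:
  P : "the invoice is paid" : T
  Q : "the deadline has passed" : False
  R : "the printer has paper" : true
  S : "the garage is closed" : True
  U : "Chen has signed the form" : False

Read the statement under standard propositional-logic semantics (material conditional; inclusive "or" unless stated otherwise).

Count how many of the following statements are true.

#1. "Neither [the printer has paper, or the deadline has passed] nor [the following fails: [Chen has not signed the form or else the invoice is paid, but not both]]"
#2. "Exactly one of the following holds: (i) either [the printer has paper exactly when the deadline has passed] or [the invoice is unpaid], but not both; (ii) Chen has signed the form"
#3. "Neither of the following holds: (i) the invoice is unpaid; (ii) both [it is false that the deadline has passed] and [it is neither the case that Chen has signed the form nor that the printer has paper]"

1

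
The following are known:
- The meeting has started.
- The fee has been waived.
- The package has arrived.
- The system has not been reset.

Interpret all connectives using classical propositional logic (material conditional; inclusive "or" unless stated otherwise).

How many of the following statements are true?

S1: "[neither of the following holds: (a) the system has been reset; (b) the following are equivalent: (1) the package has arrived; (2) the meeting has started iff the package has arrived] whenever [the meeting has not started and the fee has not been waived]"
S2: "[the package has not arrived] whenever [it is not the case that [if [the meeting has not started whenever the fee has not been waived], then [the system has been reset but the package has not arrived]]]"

Let P = "the meeting has started" (T), Q = "the fee has been waived" (T), S = "the system has been reset" (F), R = "the package has arrived" (T).

S1: Parsed as (¬P ∧ ¬Q) → (S ↓ (R ↔ (P ↔ R)))

¬P = ¬T = F
¬Q = ¬T = F
¬P ∧ ¬Q = F ∧ F = F
P ↔ R = T ↔ T = T
R ↔ (P ↔ R) = T ↔ T = T
S ↓ (R ↔ (P ↔ R)) = F ↓ T = F
(¬P ∧ ¬Q) → (S ↓ (R ↔ (P ↔ R))) = F → F = T
Hence S1 is true.

S2: Parsed as ¬((¬Q → ¬P) → (S ∧ ¬R)) → ¬R

¬Q = ¬T = F
¬P = ¬T = F
¬Q → ¬P = F → F = T
¬R = ¬T = F
S ∧ ¬R = F ∧ F = F
(¬Q → ¬P) → (S ∧ ¬R) = T → F = F
¬((¬Q → ¬P) → (S ∧ ¬R)) = ¬F = T
¬R = ¬T = F
¬((¬Q → ¬P) → (S ∧ ¬R)) → ¬R = T → F = F
Hence S2 is false.

True statements: 1 (S1).

1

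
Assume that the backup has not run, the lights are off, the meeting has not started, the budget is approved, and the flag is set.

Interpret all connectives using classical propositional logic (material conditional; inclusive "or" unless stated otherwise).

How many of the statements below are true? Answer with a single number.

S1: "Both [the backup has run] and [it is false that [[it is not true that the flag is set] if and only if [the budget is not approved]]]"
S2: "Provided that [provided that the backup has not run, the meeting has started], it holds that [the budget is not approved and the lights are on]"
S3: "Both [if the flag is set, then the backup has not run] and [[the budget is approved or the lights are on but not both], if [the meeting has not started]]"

Let P = "the backup has run" (F), U = "the flag is set" (T), S = "the budget is approved" (T), R = "the meeting has started" (F), Q = "the lights are on" (F).

S1: Formalization: P & ~(~U <-> ~S)

~U = ~T = F
~S = ~T = F
~U <-> ~S = F <-> F = T
~(~U <-> ~S) = ~T = F
P & ~(~U <-> ~S) = F & F = F
So S1 is false.

S2: This is (~P -> R) -> (~S & Q).

~P = ~F = T
~P -> R = T -> F = F
~S = ~T = F
~S & Q = F & F = F
(~P -> R) -> (~S & Q) = F -> F = T
Thus S2 is true.

S3: Parsed as (U -> ~P) & (~R -> (S xor Q))

~P = ~F = T
U -> ~P = T -> T = T
~R = ~F = T
S xor Q = T xor F = T
~R -> (S xor Q) = T -> T = T
(U -> ~P) & (~R -> (S xor Q)) = T & T = T
Thus S3 is true.

2 of the 3 statements are true (S2, S3).

2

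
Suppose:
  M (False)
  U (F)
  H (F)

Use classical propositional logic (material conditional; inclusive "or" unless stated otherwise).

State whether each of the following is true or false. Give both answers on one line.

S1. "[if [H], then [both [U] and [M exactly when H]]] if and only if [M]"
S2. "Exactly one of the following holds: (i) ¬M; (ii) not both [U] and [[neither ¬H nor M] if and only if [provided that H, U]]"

S1: Parsed as (H -> (U & (M <-> H))) <-> M

M <-> H = F <-> F = T
U & (M <-> H) = F & T = F
H -> (U & (M <-> H)) = F -> F = T
(H -> (U & (M <-> H))) <-> M = T <-> F = F
Hence S1 is false.

S2: Formalization: ~M xor (U nand ((~H nor M) <-> (H -> U)))

~M = ~F = T
~H = ~F = T
~H nor M = T nor F = F
H -> U = F -> F = T
(~H nor M) <-> (H -> U) = F <-> T = F
U nand ((~H nor M) <-> (H -> U)) = F nand F = T
~M xor (U nand ((~H nor M) <-> (H -> U))) = T xor T = F
Hence S2 is false.

S1 False / S2 False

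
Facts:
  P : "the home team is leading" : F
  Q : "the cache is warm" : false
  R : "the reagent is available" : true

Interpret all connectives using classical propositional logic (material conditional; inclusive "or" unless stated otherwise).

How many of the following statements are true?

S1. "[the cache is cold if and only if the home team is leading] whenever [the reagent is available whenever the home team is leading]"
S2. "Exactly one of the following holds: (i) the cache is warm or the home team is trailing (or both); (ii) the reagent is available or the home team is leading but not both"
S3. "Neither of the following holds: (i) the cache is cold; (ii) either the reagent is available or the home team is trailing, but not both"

S1: Parsed as (P -> R) -> (not Q iff P)

P -> R = False -> True = True
not Q = not False = True
not Q iff P = True iff False = False
(P -> R) -> (not Q iff P) = True -> False = False
Hence S1 is false.

S2: In symbols: (Q or not P) xor (R xor P)

not P = not False = True
Q or not P = False or True = True
R xor P = True xor False = True
(Q or not P) xor (R xor P) = True xor True = False
So S2 is false.

S3: In symbols: not Q nor (R xor not P)

not Q = not False = True
not P = not False = True
R xor not P = True xor True = False
not Q nor (R xor not P) = True nor False = False
Thus S3 is false.

Count: 0.

0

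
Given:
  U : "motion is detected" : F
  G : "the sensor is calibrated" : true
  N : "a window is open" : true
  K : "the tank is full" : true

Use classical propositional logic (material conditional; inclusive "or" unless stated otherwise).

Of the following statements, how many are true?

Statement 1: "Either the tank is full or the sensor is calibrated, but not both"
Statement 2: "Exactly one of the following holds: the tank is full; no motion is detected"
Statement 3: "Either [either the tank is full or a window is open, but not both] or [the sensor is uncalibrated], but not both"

0

Statement 1: This is K ⊕ G.

K ⊕ G = T ⊕ T = F
So Statement 1 is false.

Statement 2: Formalization: K ⊕ ¬U

¬U = ¬F = T
K ⊕ ¬U = T ⊕ T = F
Thus Statement 2 is false.

Statement 3: Parsed as (K ⊕ N) ⊕ ¬G

K ⊕ N = T ⊕ T = F
¬G = ¬T = F
(K ⊕ N) ⊕ ¬G = F ⊕ F = F
Hence Statement 3 is false.

0 of the 3 statements are true (none).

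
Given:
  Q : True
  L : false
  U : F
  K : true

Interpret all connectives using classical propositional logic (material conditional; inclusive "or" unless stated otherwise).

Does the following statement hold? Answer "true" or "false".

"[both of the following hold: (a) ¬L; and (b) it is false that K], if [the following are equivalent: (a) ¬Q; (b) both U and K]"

False

Values: Q=T, U=F, K=T, L=F.
In symbols: (¬Q ↔ (U ∧ K)) → (¬L ∧ ¬K)

¬Q = ¬T = F
U ∧ K = F ∧ T = F
¬Q ↔ (U ∧ K) = F ↔ F = T
¬L = ¬F = T
¬K = ¬T = F
¬L ∧ ¬K = T ∧ F = F
(¬Q ↔ (U ∧ K)) → (¬L ∧ ¬K) = T → F = F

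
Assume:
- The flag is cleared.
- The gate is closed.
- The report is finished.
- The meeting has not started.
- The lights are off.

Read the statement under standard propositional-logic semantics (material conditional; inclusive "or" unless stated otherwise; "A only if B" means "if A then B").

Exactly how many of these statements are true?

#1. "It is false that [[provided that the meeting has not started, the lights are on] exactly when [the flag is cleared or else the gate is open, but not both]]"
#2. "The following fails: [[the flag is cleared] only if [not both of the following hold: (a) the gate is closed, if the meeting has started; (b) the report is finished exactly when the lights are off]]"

2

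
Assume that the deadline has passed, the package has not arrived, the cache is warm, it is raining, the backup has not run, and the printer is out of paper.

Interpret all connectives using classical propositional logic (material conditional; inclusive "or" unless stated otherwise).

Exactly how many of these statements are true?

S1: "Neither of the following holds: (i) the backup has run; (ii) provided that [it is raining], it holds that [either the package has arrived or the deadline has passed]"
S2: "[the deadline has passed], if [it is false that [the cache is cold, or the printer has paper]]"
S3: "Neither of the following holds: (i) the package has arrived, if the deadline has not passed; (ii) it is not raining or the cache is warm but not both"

Let U = "the backup has run" (F), S = "it is raining" (T), Q = "the package has arrived" (F), P = "the deadline has passed" (T), R = "the cache is warm" (T), V = "the printer has paper" (F).

S1: Parsed as U ↓ (S → (Q ∨ P))

Q ∨ P = F ∨ T = T
S → (Q ∨ P) = T → T = T
U ↓ (S → (Q ∨ P)) = F ↓ T = F
So S1 is false.

S2: This is ¬(¬R ∨ V) → P.

¬R = ¬T = F
¬R ∨ V = F ∨ F = F
¬(¬R ∨ V) = ¬F = T
¬(¬R ∨ V) → P = T → T = T
So S2 is true.

S3: Formalization: (¬P → Q) ↓ (¬S ⊕ R)

¬P = ¬T = F
¬P → Q = F → F = T
¬S = ¬T = F
¬S ⊕ R = F ⊕ T = T
(¬P → Q) ↓ (¬S ⊕ R) = T ↓ T = F
Thus S3 is false.

True statements: 1 (S2).

1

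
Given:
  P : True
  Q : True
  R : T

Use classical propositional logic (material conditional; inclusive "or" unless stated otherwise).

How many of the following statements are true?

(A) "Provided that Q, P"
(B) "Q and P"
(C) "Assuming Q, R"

(A): This is Q -> P.

Q -> P = True -> True = True
Thus (A) is true.

(B): This is Q and P.

Q and P = True and True = True
Thus (B) is true.

(C): Parsed as Q -> R

Q -> R = True -> True = True
Hence (C) is true.

Count: 3.

3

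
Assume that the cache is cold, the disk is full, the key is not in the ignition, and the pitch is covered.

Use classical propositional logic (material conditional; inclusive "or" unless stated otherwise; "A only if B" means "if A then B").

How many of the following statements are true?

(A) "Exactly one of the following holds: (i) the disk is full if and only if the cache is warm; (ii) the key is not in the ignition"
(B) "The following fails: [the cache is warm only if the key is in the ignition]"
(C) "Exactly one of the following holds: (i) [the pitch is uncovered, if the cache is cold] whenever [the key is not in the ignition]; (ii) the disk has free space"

Let P = "the disk is full" (True), S = "the cache is warm" (False), D = "the key is in the ignition" (False), U = "the pitch is covered" (True).

(A): This is (P iff S) xor not D.

P iff S = True iff False = False
not D = not False = True
(P iff S) xor not D = False xor True = True
Thus (A) is true.

(B): In symbols: not (S -> D)

S -> D = False -> False = True
not (S -> D) = not True = False
Thus (B) is false.

(C): Formalization: (not D -> (not S -> not U)) xor not P

not D = not False = True
not S = not False = True
not U = not True = False
not S -> not U = True -> False = False
not D -> (not S -> not U) = True -> False = False
not P = not True = False
(not D -> (not S -> not U)) xor not P = False xor False = False
So (C) is false.

1 of the 3 statements is true.

1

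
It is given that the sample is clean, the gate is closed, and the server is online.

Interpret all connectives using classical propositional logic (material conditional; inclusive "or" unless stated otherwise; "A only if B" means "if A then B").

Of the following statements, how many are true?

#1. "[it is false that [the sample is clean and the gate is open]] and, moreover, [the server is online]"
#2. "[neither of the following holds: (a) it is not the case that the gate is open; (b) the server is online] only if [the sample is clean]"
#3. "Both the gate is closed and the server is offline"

2

Let V = "the sample is contaminated" (F), W = "the gate is open" (F), R = "the server is online" (T).

#1: Parsed as ¬(¬V ∧ W) ∧ R

¬V = ¬F = T
¬V ∧ W = T ∧ F = F
¬(¬V ∧ W) = ¬F = T
¬(¬V ∧ W) ∧ R = T ∧ T = T
Hence #1 is true.

#2: Formalization: (¬W ↓ R) → ¬V

¬W = ¬F = T
¬W ↓ R = T ↓ T = F
¬V = ¬F = T
(¬W ↓ R) → ¬V = F → T = T
So #2 is true.

#3: Formalization: ¬W ∧ ¬R

¬W = ¬F = T
¬R = ¬T = F
¬W ∧ ¬R = T ∧ F = F
Hence #3 is false.

Count: 2.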